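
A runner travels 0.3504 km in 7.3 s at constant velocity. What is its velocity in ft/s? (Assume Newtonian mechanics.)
v = d/t (with unit conversion) = 157.5 ft/s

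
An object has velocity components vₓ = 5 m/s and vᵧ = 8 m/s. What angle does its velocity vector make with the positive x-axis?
θ = arctan(vᵧ/vₓ) = arctan(8/5) = 57.99°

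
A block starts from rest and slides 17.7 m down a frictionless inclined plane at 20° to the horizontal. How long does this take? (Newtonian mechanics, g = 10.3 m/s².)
a = g sin(θ) = 10.3 × sin(20°) = 3.52 m/s²
t = √(2d/a) = √(2 × 17.7 / 3.52) = 3.17 s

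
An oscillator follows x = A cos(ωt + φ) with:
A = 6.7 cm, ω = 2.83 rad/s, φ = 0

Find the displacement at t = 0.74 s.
x = A cos(ωt + φ) = 6.7×cos(2.83×0.74 + 0) = -3.349 cm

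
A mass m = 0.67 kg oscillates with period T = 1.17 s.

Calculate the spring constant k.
T = 2π√(m/k) → k = m(2π/T)² = 0.67×(2π/1.17)² = 19.32 N/m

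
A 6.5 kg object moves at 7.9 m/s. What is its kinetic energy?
KE = ½mv² = ½×6.5×7.9² = 202.8325 J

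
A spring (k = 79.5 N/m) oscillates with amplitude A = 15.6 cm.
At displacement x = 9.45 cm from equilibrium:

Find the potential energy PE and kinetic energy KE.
E_total = ½kA² = ½×79.5×(0.156)² = 0.9674 J
PE = ½kx² = ½×79.5×(0.0945)² = 0.355 J
KE = E_total − PE = 0.6124 J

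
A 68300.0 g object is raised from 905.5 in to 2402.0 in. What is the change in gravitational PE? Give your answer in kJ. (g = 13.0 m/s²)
ΔPE = mg(h₂ − h₁) = 68.3 kg × 13.0 m/s² × (61.01 − 23) m = 3.375e+04 J = 33.75 kJ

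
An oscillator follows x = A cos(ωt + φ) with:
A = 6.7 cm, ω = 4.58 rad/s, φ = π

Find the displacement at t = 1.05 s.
x = A cos(ωt + φ) = 6.7×cos(4.58×1.05 + π) = -0.6463 cm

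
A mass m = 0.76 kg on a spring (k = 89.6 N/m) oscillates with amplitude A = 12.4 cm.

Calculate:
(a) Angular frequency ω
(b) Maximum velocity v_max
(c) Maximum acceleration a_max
ω = √(k/m) = √(89.6/0.76) = 10.86 rad/s
v_max = ωA = 10.86×0.124 = 1.346 m/s
a_max = ω²A = 10.86²×0.124 = 14.62 m/s²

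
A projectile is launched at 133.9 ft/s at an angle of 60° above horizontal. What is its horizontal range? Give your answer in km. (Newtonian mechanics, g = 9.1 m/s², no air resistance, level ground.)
R = v₀² sin(2θ) / g (with unit conversion) = 0.1585 km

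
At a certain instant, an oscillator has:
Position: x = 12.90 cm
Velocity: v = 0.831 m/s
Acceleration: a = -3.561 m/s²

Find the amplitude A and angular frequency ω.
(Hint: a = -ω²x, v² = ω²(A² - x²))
a = −ω²x → ω = √(|a|/x) = √(3.561/0.129) = 5.254 rad/s
v² = ω²(A² − x²) → A = √(x² + v²/ω²) = √(0.129² + 0.831²/5.254²) = 0.2041 m = 20.41 cm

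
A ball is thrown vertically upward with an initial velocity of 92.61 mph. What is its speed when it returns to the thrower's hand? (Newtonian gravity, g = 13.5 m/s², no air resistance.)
By conservation of energy, the ball returns at the same speed = 92.61 mph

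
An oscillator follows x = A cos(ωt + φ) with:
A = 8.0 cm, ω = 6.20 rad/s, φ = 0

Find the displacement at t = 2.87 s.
x = A cos(ωt + φ) = 8.0×cos(6.2×2.87 + 0) = 3.942 cm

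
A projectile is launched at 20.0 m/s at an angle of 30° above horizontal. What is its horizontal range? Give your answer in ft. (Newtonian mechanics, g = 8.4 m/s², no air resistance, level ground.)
R = v₀² sin(2θ) / g (with unit conversion) = 135.3 ft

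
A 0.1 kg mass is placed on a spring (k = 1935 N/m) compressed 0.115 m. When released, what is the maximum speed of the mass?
½kx² = ½mv² → v = x√(k/m) = 0.115×√(1935/0.1) = 16.0 m/s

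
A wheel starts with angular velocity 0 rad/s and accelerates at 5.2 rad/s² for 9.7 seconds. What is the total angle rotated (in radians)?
θ = ω₀t + ½αt² = 0×9.7 + ½×5.2×9.7² = 244.63 rad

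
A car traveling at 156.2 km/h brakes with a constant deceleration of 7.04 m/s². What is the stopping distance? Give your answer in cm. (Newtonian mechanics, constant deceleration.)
d = v₀² / (2a) (with unit conversion) = 13370.0 cm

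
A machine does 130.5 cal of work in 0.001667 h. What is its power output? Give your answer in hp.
P = W/t = 546 J / 6.001 s = 90.98 W = 0.122 hp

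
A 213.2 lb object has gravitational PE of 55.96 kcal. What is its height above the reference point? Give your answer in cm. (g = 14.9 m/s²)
PE = mgh → h = PE/(mg) = 2.341e+05 J / (96.71 kg × 14.9 m/s²) = 162.5 m = 16250.0 cm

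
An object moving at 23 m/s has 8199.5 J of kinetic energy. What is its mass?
KE = ½mv² → m = 2KE/v² = 2×8199.5/23² = 31.0 kg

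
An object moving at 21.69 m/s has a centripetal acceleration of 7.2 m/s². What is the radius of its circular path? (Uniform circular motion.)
r = v²/a_c = 21.69²/7.2 = 65.34 m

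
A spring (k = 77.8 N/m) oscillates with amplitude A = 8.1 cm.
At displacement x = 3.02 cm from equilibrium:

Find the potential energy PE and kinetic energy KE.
E_total = ½kA² = ½×77.8×(0.081)² = 0.2552 J
PE = ½kx² = ½×77.8×(0.0302)² = 0.03548 J
KE = E_total − PE = 0.2197 J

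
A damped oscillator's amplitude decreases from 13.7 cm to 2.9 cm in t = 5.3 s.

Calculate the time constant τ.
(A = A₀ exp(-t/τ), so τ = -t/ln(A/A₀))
A/A₀ = 2.9/13.7 = 0.2117; ln(A/A₀) = -1.553
τ = −t/ln(A/A₀) = −5.3/-1.553 = 3.413 s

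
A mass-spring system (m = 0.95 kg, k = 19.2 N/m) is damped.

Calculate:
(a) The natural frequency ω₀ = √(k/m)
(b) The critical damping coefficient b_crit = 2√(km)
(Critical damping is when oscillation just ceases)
ω₀ = √(k/m) = √(19.2/0.95) = 4.496 rad/s
b_crit = 2√(km) = 2√(19.2×0.95) = 8.542 kg/s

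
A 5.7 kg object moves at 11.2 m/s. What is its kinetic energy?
KE = ½mv² = ½×5.7×11.2² = 357.504 J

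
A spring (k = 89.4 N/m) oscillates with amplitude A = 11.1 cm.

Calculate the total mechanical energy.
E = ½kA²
E = ½kA² = ½×89.4×(0.111)² = 0.5507 J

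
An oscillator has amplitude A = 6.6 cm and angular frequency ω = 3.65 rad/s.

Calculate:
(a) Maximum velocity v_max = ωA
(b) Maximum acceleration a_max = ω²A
v_max = ωA = 3.65×0.066 = 0.2409 m/s
a_max = ω²A = 3.65²×0.066 = 0.8793 m/s²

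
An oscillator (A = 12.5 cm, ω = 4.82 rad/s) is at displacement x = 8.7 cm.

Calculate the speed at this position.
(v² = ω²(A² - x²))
v = ω√(A² − x²) = 4.82×√(0.125² − 0.087²) = 0.4326 m/s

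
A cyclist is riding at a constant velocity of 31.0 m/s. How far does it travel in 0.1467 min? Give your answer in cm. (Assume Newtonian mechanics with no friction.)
d = vt (with unit conversion) = 27290.0 cm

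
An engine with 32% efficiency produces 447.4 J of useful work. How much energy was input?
W_in = W_out/η = 447.4/0.32 = 1398.1 J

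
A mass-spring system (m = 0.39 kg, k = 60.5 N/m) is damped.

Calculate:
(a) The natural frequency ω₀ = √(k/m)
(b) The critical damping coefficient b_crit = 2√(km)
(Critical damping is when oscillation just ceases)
ω₀ = √(k/m) = √(60.5/0.39) = 12.46 rad/s
b_crit = 2√(km) = 2√(60.5×0.39) = 9.715 kg/s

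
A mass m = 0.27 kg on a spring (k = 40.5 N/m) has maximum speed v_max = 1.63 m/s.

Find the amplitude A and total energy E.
½mv²_max = ½kA² → A = v_max√(m/k) = 1.63×√(0.27/40.5) = 0.1331 m = 13.31 cm
E = ½mv²_max = ½×0.27×1.63² = 0.3587 J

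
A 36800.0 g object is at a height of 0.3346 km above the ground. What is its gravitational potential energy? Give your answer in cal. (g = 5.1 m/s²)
PE = mgh = 36.8 kg × 5.1 m/s² × 334.6 m = 6.28e+04 J = 15010.0 cal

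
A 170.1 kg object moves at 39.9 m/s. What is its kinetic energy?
KE = ½mv² = ½×170.1×39.9² = 135400.5 J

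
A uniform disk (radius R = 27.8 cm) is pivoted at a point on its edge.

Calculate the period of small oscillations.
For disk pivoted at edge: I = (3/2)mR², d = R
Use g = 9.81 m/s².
I/m = (3/2)R² = 0.1159 m²; d = R = 0.278 m
T = 2π√((3/2)R²/(gR)) = 2π√(3R/(2g)) = 1.295 s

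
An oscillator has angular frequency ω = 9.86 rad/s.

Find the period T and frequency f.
T = 2π/ω = 2π/9.86 = 0.6372 s; f = ω/2π = 1.569 Hz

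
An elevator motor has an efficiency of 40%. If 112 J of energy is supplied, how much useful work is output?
W_out = η × W_in = 0.4 × 112 = 44.8 J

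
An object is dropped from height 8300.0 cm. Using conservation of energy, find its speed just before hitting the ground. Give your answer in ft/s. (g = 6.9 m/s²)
mgh = ½mv² → v = √(2gh) = √(2×6.9×83) = 33.84 m/s = 111.0 ft/s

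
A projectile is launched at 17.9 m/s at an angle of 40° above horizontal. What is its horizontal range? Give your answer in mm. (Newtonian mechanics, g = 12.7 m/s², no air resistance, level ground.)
R = v₀² sin(2θ) / g (with unit conversion) = 24850.0 mm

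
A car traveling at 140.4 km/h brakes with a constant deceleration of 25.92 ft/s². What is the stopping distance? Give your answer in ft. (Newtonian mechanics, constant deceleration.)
d = v₀² / (2a) (with unit conversion) = 315.8 ft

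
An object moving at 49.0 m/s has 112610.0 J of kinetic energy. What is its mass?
KE = ½mv² → m = 2KE/v² = 2×112610.0/49.0² = 93.8 kg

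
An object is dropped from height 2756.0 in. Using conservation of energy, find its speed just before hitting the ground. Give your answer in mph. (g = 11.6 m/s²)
mgh = ½mv² → v = √(2gh) = √(2×11.6×70) = 40.3 m/s = 90.15 mph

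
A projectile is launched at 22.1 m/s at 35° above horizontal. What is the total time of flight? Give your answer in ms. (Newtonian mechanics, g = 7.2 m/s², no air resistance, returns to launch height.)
T = 2v₀sin(θ)/g (with unit conversion) = 3521.0 ms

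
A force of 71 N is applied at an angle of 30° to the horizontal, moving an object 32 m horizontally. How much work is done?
W = Fd cosθ = 71×32×cos(30°) = 1967.6 J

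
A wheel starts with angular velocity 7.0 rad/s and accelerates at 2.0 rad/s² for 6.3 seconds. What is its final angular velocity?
ω = ω₀ + αt = 7.0 + 2.0 × 6.3 = 19.6 rad/s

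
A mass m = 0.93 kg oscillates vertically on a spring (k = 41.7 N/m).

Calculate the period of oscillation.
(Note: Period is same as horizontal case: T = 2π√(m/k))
T = 2π√(m/k) = 2π√(0.93/41.7) = 0.9383 s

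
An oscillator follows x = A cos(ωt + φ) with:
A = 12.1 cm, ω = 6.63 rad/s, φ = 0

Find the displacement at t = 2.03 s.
x = A cos(ωt + φ) = 12.1×cos(6.63×2.03 + 0) = 7.592 cm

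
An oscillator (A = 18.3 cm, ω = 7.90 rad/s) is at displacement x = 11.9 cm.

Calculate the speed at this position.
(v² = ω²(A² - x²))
v = ω√(A² − x²) = 7.9×√(0.183² − 0.119²) = 1.098 m/s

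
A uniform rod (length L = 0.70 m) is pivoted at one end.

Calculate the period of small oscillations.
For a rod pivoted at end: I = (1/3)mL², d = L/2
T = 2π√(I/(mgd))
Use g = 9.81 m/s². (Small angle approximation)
I/m = (1/3)L² = 0.1633 m²; d = L/2 = 0.35 m
T = 2π√(I/(mgd)) = 2π√(0.1633/(9.81×0.35)) = 1.37 s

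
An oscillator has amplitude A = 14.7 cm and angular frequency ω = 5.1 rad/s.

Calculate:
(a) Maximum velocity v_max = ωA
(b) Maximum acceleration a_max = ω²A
v_max = ωA = 5.1×0.147 = 0.7497 m/s
a_max = ω²A = 5.1²×0.147 = 3.823 m/s²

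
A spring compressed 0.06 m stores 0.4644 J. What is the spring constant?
PE = ½kx² → k = 2PE/x² = 2×0.4644/0.06² = 258.0 N/m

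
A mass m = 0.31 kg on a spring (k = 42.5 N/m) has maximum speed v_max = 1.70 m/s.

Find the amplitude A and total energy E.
½mv²_max = ½kA² → A = v_max√(m/k) = 1.7×√(0.31/42.5) = 0.1452 m = 14.52 cm
E = ½mv²_max = ½×0.31×1.7² = 0.4479 J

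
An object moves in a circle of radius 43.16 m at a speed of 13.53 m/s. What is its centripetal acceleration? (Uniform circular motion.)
a_c = v²/r = 13.53²/43.16 = 183.061/43.16 = 4.24 m/s²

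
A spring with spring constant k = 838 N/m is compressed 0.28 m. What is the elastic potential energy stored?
PE = ½kx² = ½×838×0.28² = 32.85 J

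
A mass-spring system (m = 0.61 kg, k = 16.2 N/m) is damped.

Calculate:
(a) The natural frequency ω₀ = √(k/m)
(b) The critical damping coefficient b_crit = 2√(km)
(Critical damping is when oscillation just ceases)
ω₀ = √(k/m) = √(16.2/0.61) = 5.153 rad/s
b_crit = 2√(km) = 2√(16.2×0.61) = 6.287 kg/s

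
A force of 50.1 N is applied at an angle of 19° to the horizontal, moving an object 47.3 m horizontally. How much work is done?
W = Fd cosθ = 50.1×47.3×cos(19°) = 2240.6 J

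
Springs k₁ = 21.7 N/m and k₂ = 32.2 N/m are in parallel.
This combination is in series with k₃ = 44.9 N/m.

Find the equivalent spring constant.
k₁₂ = k₁ + k₂ = 53.9 N/m (parallel)
1/k_eq = 1/k₁₂ + 1/k₃ → k_eq = 24.5 N/m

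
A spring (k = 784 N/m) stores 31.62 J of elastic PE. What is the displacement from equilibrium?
PE = ½kx² → x = √(2PE/k) = √(2×31.62/784) = 0.284 m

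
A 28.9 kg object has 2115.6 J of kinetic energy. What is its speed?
KE = ½mv² → v = √(2KE/m) = √(2×2115.6/28.9) = 12.1 m/s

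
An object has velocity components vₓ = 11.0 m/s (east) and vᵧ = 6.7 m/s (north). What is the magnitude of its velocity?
|v| = √(vₓ² + vᵧ²) = √(11.0² + 6.7²) = √(165.89) = 12.88 m/s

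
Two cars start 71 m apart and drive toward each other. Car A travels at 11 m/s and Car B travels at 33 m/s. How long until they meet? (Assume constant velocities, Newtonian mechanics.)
Combined speed: v_combined = 11 + 33 = 44 m/s
Time to meet: t = d/44 = 71/44 = 1.61 s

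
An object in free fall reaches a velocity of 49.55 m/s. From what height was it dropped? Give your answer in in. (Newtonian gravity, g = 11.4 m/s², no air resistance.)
h = v²/(2g) (with unit conversion) = 4240.0 in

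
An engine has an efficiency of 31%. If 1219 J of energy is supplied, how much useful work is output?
W_out = η × W_in = 0.31 × 1219 = 377.89 J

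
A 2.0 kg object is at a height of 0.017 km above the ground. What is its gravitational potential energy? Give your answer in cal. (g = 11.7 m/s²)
PE = mgh = 2 kg × 11.7 m/s² × 17 m = 397.8 J = 95.08 cal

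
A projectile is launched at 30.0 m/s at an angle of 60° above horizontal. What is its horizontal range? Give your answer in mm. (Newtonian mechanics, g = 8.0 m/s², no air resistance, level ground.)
R = v₀² sin(2θ) / g (with unit conversion) = 97430.0 mm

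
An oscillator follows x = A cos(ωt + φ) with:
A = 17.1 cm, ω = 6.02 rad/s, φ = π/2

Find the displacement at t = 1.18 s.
x = A cos(ωt + φ) = 17.1×cos(6.02×1.18 + π/2) = -12.51 cm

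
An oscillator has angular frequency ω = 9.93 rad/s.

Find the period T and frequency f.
T = 2π/ω = 2π/9.93 = 0.6327 s; f = ω/2π = 1.58 Hz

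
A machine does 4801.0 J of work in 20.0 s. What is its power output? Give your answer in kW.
P = W/t = 4801 J / 20 s = 240.1 W = 0.2401 kW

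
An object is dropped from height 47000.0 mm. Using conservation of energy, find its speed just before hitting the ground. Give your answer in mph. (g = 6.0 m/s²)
mgh = ½mv² → v = √(2gh) = √(2×6.0×47) = 23.75 m/s = 53.12 mph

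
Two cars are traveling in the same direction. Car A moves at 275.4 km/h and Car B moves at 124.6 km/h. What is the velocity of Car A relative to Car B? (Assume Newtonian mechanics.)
v_rel = v_A - v_B = 275.4 - 124.6 = 150.8 km/h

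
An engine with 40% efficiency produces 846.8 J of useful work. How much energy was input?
W_in = W_out/η = 846.8/0.4 = 2117.0 J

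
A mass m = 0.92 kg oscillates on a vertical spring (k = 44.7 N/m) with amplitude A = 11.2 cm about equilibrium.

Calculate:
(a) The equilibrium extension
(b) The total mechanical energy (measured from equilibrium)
x_eq = mg/k = 0.92×9.81/44.7 = 0.2019 m = 20.19 cm
E = ½kA² = ½×44.7×(0.112)² = 0.2804 J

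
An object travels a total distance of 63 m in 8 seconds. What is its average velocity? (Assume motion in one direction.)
v_avg = Δd / Δt = 63 / 8 = 7.88 m/s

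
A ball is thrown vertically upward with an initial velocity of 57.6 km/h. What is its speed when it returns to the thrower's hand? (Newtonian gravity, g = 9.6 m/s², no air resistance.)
By conservation of energy, the ball returns at the same speed = 57.6 km/h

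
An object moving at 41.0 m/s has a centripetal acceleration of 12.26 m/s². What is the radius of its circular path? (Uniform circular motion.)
r = v²/a_c = 41.0²/12.26 = 137.11 m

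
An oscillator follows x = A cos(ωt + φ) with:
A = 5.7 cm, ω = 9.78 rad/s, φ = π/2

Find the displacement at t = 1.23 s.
x = A cos(ωt + φ) = 5.7×cos(9.78×1.23 + π/2) = 2.916 cm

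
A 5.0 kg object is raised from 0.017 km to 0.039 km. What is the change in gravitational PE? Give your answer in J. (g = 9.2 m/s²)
ΔPE = mg(h₂ − h₁) = 5 kg × 9.2 m/s² × (39 − 17) m = 1012 J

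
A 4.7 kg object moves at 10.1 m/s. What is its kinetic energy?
KE = ½mv² = ½×4.7×10.1² = 239.7235 J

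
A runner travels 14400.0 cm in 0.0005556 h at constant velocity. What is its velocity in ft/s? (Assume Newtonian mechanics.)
v = d/t (with unit conversion) = 236.2 ft/s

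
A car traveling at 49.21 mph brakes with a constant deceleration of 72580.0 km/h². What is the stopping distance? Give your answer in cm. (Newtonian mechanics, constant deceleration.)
d = v₀² / (2a) (with unit conversion) = 4321.0 cm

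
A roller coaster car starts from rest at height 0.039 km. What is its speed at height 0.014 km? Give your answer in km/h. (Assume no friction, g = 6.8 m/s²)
mgh₁ = ½mv₂² + mgh₂ → v₂ = √(2g(h₁−h₂)) = √(2×6.8×(39−14)) = 18.44 m/s = 66.38 km/h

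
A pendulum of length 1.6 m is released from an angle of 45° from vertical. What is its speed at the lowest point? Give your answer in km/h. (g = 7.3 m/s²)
h = L(1 − cosθ) = 1.6×(1 − cos45°) = 0.4686 m
v = √(2gh) = √(2×7.3×0.4686) = 2.616 m/s = 9.417 km/h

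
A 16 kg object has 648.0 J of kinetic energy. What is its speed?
KE = ½mv² → v = √(2KE/m) = √(2×648.0/16) = 9.0 m/s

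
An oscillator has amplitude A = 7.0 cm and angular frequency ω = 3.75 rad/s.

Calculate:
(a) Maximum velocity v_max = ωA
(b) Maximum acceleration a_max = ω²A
v_max = ωA = 3.75×0.07 = 0.2625 m/s
a_max = ω²A = 3.75²×0.07 = 0.9844 m/s²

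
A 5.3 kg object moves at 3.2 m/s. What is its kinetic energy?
KE = ½mv² = ½×5.3×3.2² = 27.136 J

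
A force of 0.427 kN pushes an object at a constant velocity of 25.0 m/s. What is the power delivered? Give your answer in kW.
P = Fv = 427 N × 25 m/s = 1.068e+04 W = 10.68 kW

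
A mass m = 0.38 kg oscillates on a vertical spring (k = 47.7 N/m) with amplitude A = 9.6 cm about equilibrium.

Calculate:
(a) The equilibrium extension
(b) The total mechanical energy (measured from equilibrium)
x_eq = mg/k = 0.38×9.81/47.7 = 0.07815 m = 7.815 cm
E = ½kA² = ½×47.7×(0.096)² = 0.2198 J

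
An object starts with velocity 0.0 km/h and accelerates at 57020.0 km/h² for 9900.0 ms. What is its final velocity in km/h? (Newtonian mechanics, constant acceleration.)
v = v₀ + at (with unit conversion) = 156.8 km/h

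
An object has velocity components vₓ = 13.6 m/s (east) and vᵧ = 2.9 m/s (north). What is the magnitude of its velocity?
|v| = √(vₓ² + vᵧ²) = √(13.6² + 2.9²) = √(193.37) = 13.91 m/s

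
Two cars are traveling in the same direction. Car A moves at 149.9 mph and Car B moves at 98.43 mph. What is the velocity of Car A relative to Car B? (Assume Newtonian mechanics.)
v_rel = v_A - v_B = 149.9 - 98.43 = 51.47 mph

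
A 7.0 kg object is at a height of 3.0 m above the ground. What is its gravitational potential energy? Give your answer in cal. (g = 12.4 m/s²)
PE = mgh = 7 kg × 12.4 m/s² × 3 m = 260.4 J = 62.24 cal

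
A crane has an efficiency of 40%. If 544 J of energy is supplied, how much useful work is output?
W_out = η × W_in = 0.4 × 544 = 217.6 J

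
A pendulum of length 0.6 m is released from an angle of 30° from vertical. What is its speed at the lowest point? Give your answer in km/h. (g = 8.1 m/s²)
h = L(1 − cosθ) = 0.6×(1 − cos30°) = 0.08038 m
v = √(2gh) = √(2×8.1×0.08038) = 1.141 m/s = 4.108 km/h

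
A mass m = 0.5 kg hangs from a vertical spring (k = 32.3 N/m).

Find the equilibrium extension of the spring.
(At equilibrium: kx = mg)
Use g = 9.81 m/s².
x_eq = mg/k = 0.5×9.81/32.3 = 0.1519 m = 15.19 cm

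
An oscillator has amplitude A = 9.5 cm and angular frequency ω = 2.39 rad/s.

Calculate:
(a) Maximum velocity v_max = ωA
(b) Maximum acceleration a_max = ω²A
v_max = ωA = 2.39×0.095 = 0.2271 m/s
a_max = ω²A = 2.39²×0.095 = 0.5426 m/s²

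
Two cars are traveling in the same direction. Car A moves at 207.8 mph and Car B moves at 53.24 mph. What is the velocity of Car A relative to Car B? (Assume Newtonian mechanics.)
v_rel = v_A - v_B = 207.8 - 53.24 = 154.6 mph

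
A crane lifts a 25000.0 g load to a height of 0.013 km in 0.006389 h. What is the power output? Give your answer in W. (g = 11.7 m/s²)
W = mgh = 25×11.7×13 = 3802 J
P = W/t = 3802/23 = 165.3 W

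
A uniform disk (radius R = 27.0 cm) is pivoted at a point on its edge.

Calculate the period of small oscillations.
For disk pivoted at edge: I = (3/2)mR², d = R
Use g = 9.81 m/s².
I/m = (3/2)R² = 0.1094 m²; d = R = 0.27 m
T = 2π√((3/2)R²/(gR)) = 2π√(3R/(2g)) = 1.277 s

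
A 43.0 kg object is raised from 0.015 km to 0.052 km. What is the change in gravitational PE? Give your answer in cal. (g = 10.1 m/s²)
ΔPE = mg(h₂ − h₁) = 43 kg × 10.1 m/s² × (52 − 15) m = 1.607e+04 J = 3841.0 cal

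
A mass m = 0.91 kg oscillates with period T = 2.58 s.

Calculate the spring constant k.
T = 2π√(m/k) → k = m(2π/T)² = 0.91×(2π/2.58)² = 5.397 N/m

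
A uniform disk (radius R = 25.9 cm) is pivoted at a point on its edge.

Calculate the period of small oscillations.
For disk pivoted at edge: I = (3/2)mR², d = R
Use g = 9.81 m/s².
I/m = (3/2)R² = 0.1006 m²; d = R = 0.259 m
T = 2π√((3/2)R²/(gR)) = 2π√(3R/(2g)) = 1.25 s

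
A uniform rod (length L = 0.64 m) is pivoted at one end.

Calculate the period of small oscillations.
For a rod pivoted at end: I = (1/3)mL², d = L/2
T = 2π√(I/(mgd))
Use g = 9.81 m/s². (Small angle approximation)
I/m = (1/3)L² = 0.1365 m²; d = L/2 = 0.32 m
T = 2π√(I/(mgd)) = 2π√(0.1365/(9.81×0.32)) = 1.31 s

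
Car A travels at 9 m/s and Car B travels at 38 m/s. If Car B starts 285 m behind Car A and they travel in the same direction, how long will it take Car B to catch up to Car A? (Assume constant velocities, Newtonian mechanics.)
Relative speed: v_rel = 38 - 9 = 29 m/s
Time to catch: t = d₀/v_rel = 285/29 = 9.83 s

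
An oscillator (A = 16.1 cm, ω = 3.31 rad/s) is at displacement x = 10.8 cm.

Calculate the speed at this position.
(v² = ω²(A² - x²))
v = ω√(A² − x²) = 3.31×√(0.161² − 0.108²) = 0.3952 m/s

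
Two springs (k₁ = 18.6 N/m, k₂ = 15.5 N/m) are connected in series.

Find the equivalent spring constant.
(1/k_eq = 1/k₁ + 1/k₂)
1/k_eq = 1/18.6 + 1/15.5 = 0.11828; k_eq = 8.455 N/m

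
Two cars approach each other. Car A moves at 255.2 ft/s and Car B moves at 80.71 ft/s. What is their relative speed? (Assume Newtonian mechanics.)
v_rel = v_A + v_B = 255.2 + 80.71 = 335.9 ft/s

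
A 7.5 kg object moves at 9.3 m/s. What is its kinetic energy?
KE = ½mv² = ½×7.5×9.3² = 324.3375 J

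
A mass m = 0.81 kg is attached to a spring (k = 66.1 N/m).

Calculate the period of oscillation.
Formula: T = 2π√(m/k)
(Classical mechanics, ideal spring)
T = 2π√(m/k) = 2π√(0.81/66.1) = 0.6955 s; f = 1/T = 1.438 Hz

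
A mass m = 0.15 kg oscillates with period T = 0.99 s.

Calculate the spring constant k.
T = 2π√(m/k) → k = m(2π/T)² = 0.15×(2π/0.99)² = 6.042 N/m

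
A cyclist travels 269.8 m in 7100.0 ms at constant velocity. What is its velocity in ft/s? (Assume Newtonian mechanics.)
v = d/t (with unit conversion) = 124.7 ft/s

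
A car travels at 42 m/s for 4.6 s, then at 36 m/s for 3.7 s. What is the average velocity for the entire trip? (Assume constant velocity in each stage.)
d₁ = v₁t₁ = 42 × 4.6 = 193.2 m
d₂ = v₂t₂ = 36 × 3.7 = 133.2 m
d_total = 326.4 m, t_total = 8.3 s
v_avg = d_total/t_total = 326.4/8.3 = 39.33 m/s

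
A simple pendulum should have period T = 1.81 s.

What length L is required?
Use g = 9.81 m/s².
T = 2π√(L/g) → L = g(T/2π)² = 9.81×(1.81/2π)² = 0.8141 m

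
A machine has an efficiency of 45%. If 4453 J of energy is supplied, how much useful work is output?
W_out = η × W_in = 0.45 × 4453 = 2003.9 J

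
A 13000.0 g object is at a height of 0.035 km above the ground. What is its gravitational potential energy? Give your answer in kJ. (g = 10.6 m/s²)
PE = mgh = 13 kg × 10.6 m/s² × 35 m = 4823 J = 4.823 kJ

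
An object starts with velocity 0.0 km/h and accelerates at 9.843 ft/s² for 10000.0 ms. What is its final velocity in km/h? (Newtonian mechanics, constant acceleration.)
v = v₀ + at (with unit conversion) = 108.0 km/h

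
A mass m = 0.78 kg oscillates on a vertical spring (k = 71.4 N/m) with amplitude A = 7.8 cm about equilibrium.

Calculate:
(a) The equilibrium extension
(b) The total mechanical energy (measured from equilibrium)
x_eq = mg/k = 0.78×9.81/71.4 = 0.1072 m = 10.72 cm
E = ½kA² = ½×71.4×(0.078)² = 0.2172 J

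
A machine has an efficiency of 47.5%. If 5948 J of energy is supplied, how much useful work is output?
W_out = η × W_in = 0.475 × 5948 = 2825.3 J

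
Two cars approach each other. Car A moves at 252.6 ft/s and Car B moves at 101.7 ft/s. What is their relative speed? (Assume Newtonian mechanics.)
v_rel = v_A + v_B = 252.6 + 101.7 = 354.3 ft/s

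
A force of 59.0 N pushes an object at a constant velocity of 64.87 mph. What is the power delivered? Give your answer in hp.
P = Fv = 59 N × 29 m/s = 1711 W = 2.294 hp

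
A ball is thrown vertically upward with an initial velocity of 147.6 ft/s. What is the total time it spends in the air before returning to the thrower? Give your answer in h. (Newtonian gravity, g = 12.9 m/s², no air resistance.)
t_total = 2v₀/g (with unit conversion) = 0.001937 h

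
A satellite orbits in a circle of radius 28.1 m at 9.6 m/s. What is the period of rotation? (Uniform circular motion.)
T = 2πr/v = 2π×28.1/9.6 = 18.39 s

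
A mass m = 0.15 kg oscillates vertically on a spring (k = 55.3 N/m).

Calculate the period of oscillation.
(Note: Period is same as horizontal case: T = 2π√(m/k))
T = 2π√(m/k) = 2π√(0.15/55.3) = 0.3272 s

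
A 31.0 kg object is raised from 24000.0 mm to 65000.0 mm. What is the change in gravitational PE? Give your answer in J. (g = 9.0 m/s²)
ΔPE = mg(h₂ − h₁) = 31 kg × 9.0 m/s² × (65 − 24) m = 1.144e+04 J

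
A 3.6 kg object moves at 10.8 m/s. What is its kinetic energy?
KE = ½mv² = ½×3.6×10.8² = 209.952 J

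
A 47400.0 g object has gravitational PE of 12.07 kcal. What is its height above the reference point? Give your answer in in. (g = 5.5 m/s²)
PE = mgh → h = PE/(mg) = 5.05e+04 J / (47.4 kg × 5.5 m/s²) = 193.7 m = 7626.0 in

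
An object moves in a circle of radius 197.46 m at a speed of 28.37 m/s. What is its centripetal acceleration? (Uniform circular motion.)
a_c = v²/r = 28.37²/197.46 = 804.857/197.46 = 4.08 m/s²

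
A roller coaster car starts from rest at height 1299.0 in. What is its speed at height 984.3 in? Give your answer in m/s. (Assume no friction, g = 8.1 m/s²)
mgh₁ = ½mv₂² + mgh₂ → v₂ = √(2g(h₁−h₂)) = √(2×8.1×(32.99−25)) = 11.38 m/s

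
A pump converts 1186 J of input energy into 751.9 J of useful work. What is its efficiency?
η = W_out/W_in = 751.9/1186 = 0.634 = 63.4%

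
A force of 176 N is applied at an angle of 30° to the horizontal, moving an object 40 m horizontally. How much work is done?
W = Fd cosθ = 176×40×cos(30°) = 6096.8 J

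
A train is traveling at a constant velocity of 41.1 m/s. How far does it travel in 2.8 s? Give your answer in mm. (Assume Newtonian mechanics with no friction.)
d = vt (with unit conversion) = 115100.0 mm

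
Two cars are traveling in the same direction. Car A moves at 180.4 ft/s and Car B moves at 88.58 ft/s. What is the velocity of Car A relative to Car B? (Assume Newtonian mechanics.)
v_rel = v_A - v_B = 180.4 - 88.58 = 91.82 ft/s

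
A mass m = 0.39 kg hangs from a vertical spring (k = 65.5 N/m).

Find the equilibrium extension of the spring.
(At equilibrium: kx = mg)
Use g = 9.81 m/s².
x_eq = mg/k = 0.39×9.81/65.5 = 0.05841 m = 5.841 cm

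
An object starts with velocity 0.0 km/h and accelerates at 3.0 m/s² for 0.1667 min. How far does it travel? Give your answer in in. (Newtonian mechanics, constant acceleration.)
d = v₀t + ½at² (with unit conversion) = 5908.0 in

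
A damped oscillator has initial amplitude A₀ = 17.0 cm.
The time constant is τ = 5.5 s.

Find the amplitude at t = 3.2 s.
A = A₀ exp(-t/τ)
A = A₀ exp(−t/τ) = 17.0×exp(−3.2/5.5) = 9.501 cm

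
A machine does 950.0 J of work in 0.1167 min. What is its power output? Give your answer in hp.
P = W/t = 950 J / 7.002 s = 135.7 W = 0.1819 hp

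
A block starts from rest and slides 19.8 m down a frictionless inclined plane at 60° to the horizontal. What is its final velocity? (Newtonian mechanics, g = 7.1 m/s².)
a = g sin(θ) = 7.1 × sin(60°) = 6.15 m/s²
v = √(2ad) = √(2 × 6.15 × 19.8) = 15.6 m/s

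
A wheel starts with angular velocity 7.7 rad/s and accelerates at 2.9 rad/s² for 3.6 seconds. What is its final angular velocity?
ω = ω₀ + αt = 7.7 + 2.9 × 3.6 = 18.14 rad/s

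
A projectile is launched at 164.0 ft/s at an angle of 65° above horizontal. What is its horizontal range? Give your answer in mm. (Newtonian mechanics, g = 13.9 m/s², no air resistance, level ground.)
R = v₀² sin(2θ) / g (with unit conversion) = 137700.0 mm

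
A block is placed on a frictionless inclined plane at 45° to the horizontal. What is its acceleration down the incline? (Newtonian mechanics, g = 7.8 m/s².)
a = g sin(θ) = 7.8 × sin(45°) = 7.8 × 0.7071 = 5.52 m/s²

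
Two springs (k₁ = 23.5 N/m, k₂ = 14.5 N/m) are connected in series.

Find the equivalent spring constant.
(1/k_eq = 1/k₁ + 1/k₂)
1/k_eq = 1/23.5 + 1/14.5 = 0.11152; k_eq = 8.967 N/m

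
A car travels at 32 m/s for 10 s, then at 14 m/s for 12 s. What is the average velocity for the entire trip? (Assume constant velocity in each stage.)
d₁ = v₁t₁ = 32 × 10 = 320 m
d₂ = v₂t₂ = 14 × 12 = 168 m
d_total = 488 m, t_total = 22 s
v_avg = d_total/t_total = 488/22 = 22.18 m/s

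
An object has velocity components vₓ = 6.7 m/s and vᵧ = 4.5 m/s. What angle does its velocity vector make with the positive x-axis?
θ = arctan(vᵧ/vₓ) = arctan(4.5/6.7) = 33.89°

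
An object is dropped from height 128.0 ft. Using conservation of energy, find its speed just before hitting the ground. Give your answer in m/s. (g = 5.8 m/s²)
mgh = ½mv² → v = √(2gh) = √(2×5.8×39.01) = 21.27 m/s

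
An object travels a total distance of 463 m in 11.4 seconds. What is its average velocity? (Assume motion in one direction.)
v_avg = Δd / Δt = 463 / 11.4 = 40.61 m/s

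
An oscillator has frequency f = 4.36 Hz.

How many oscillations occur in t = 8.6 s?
n = f×t = 4.36×8.6 = 37.5 oscillations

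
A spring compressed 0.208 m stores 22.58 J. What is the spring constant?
PE = ½kx² → k = 2PE/x² = 2×22.58/0.208² = 1044.0 N/m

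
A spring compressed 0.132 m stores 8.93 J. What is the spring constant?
PE = ½kx² → k = 2PE/x² = 2×8.93/0.132² = 1025.0 N/m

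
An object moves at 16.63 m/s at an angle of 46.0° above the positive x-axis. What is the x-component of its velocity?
vₓ = v cos(θ) = 16.63 × cos(46.0°) = 11.55 m/s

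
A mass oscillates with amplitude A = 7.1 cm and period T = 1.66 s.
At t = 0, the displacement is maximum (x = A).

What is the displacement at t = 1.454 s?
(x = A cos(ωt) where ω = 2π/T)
ω = 2π/T = 2π/1.66 = 3.785 rad/s
x = A cos(ωt) = 7.1×cos(3.785×1.454) = 5.049 cm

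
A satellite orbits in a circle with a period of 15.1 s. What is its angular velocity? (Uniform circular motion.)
ω = 2π/T = 2π/15.1 = 0.4161 rad/s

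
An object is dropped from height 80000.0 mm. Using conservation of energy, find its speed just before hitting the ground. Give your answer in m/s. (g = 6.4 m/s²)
mgh = ½mv² → v = √(2gh) = √(2×6.4×80) = 32 m/s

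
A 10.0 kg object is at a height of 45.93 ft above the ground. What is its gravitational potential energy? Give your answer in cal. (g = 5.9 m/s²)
PE = mgh = 10 kg × 5.9 m/s² × 14 m = 826 J = 197.4 cal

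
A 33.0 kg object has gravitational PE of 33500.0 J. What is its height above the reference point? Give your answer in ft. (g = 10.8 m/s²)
PE = mgh → h = PE/(mg) = 3.35e+04 J / (33 kg × 10.8 m/s²) = 94 m = 308.4 ft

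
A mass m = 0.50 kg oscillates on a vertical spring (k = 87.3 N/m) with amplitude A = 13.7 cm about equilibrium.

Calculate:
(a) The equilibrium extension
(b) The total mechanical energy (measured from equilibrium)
x_eq = mg/k = 0.5×9.81/87.3 = 0.05619 m = 5.619 cm
E = ½kA² = ½×87.3×(0.137)² = 0.8193 J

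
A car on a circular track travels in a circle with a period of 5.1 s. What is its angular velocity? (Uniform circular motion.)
ω = 2π/T = 2π/5.1 = 1.232 rad/s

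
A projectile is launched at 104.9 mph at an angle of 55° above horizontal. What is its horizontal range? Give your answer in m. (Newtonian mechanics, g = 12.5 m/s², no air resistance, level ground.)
R = v₀² sin(2θ) / g (with unit conversion) = 165.3 m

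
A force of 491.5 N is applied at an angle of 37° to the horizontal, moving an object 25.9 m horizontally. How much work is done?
W = Fd cosθ = 491.5×25.9×cos(37°) = 10167.0 J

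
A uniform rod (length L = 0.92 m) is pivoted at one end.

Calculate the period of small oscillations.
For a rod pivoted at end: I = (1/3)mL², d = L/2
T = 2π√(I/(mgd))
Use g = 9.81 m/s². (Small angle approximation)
I/m = (1/3)L² = 0.2821 m²; d = L/2 = 0.46 m
T = 2π√(I/(mgd)) = 2π√(0.2821/(9.81×0.46)) = 1.571 s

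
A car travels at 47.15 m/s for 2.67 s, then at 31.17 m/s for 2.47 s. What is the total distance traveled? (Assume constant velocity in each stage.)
d₁ = v₁t₁ = 47.15 × 2.67 = 125.89 m
d₂ = v₂t₂ = 31.17 × 2.47 = 76.9899 m
d_total = 125.89 + 76.9899 = 202.88 m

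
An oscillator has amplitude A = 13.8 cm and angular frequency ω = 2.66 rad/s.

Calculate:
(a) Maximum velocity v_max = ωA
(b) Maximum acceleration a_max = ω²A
v_max = ωA = 2.66×0.138 = 0.3671 m/s
a_max = ω²A = 2.66²×0.138 = 0.9764 m/s²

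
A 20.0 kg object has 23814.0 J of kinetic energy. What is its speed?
KE = ½mv² → v = √(2KE/m) = √(2×23814.0/20.0) = 48.8 m/s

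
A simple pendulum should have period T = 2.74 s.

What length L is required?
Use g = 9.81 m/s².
T = 2π√(L/g) → L = g(T/2π)² = 9.81×(2.74/2π)² = 1.866 m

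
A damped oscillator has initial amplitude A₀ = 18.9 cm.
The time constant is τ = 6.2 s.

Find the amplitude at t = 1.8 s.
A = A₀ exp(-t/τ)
A = A₀ exp(−t/τ) = 18.9×exp(−1.8/6.2) = 14.14 cm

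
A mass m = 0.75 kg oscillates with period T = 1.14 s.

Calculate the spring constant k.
T = 2π√(m/k) → k = m(2π/T)² = 0.75×(2π/1.14)² = 22.78 N/m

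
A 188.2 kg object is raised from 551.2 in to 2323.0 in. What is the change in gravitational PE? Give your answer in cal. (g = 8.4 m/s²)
ΔPE = mg(h₂ − h₁) = 188.2 kg × 8.4 m/s² × (59 − 14) m = 7.115e+04 J = 17000.0 cal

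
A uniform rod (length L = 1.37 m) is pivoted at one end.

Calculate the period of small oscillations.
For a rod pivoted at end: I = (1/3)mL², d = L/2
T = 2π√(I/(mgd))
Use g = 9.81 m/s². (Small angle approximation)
I/m = (1/3)L² = 0.6256 m²; d = L/2 = 0.685 m
T = 2π√(I/(mgd)) = 2π√(0.6256/(9.81×0.685)) = 1.917 s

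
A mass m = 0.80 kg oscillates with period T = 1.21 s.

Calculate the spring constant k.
T = 2π√(m/k) → k = m(2π/T)² = 0.8×(2π/1.21)² = 21.57 N/m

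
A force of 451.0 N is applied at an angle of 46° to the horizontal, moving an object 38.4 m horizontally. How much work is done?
W = Fd cosθ = 451.0×38.4×cos(46°) = 12030.0 J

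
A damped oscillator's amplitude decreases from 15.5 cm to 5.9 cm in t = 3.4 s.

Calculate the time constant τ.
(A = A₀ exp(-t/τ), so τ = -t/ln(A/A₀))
A/A₀ = 5.9/15.5 = 0.3806; ln(A/A₀) = -0.9659
τ = −t/ln(A/A₀) = −3.4/-0.9659 = 3.52 s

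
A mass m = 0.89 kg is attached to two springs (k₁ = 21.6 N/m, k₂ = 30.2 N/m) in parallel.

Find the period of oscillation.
k_eq = k₁+k₂ = 51.8 N/m
T = 2π√(m/k_eq) = 2π√(0.89/51.8) = 0.8236 s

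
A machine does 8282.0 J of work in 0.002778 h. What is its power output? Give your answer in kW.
P = W/t = 8282 J / 10 s = 828.1 W = 0.8281 kW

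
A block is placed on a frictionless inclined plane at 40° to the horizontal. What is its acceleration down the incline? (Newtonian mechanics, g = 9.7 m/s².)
a = g sin(θ) = 9.7 × sin(40°) = 9.7 × 0.6428 = 6.24 m/s²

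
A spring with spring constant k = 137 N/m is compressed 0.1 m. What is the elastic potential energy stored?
PE = ½kx² = ½×137×0.1² = 0.685 J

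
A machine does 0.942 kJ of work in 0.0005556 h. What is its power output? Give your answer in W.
P = W/t = 942 J / 2 s = 471 W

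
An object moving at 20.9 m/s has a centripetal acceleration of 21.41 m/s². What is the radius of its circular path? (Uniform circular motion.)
r = v²/a_c = 20.9²/21.41 = 20.4 m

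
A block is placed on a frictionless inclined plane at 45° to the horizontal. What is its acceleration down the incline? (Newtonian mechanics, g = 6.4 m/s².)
a = g sin(θ) = 6.4 × sin(45°) = 6.4 × 0.7071 = 4.53 m/s²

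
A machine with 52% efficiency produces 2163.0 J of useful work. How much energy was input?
W_in = W_out/η = 2163.0/0.52 = 4159.6 J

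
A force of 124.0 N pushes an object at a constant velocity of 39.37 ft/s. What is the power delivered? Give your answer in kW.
P = Fv = 124 N × 12 m/s = 1488 W = 1.488 kW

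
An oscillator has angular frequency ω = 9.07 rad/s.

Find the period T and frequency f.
T = 2π/ω = 2π/9.07 = 0.6927 s; f = ω/2π = 1.444 Hz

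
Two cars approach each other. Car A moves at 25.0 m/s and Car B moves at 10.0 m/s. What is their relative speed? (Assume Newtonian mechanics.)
v_rel = v_A + v_B = 25.0 + 10.0 = 35.0 m/s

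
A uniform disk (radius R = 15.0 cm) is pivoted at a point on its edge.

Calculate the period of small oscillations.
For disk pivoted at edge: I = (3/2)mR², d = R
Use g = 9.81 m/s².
I/m = (3/2)R² = 0.03375 m²; d = R = 0.15 m
T = 2π√((3/2)R²/(gR)) = 2π√(3R/(2g)) = 0.9516 s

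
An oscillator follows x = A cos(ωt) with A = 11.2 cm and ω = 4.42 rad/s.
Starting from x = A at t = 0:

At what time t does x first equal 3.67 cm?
cos(ωt) = x/A = 3.67/11.2 = 0.3277
ωt = arccos(0.3277) = 1.237 rad
t = 1.237/4.42 = 0.2799 s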